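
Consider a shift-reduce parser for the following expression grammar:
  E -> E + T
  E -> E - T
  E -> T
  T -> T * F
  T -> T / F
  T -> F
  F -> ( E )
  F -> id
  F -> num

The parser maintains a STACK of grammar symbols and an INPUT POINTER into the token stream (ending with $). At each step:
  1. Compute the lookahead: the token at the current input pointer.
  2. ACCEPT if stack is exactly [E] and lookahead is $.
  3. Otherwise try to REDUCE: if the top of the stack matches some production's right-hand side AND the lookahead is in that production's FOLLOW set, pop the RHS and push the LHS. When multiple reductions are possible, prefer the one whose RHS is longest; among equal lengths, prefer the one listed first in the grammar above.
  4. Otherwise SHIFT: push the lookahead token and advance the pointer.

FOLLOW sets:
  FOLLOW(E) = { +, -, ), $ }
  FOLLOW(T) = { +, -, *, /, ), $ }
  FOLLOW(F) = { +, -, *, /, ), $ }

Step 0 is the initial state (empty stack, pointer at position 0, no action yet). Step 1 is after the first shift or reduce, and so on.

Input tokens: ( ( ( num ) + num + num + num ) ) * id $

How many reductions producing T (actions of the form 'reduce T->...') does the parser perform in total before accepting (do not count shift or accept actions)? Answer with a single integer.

Step 1: shift (. Stack=[(] ptr=1 lookahead=( remaining=[( ( num ) + num + num + num ) ) * id $]
Step 2: shift (. Stack=[( (] ptr=2 lookahead=( remaining=[( num ) + num + num + num ) ) * id $]
Step 3: shift (. Stack=[( ( (] ptr=3 lookahead=num remaining=[num ) + num + num + num ) ) * id $]
Step 4: shift num. Stack=[( ( ( num] ptr=4 lookahead=) remaining=[) + num + num + num ) ) * id $]
Step 5: reduce F->num. Stack=[( ( ( F] ptr=4 lookahead=) remaining=[) + num + num + num ) ) * id $]
Step 6: reduce T->F. Stack=[( ( ( T] ptr=4 lookahead=) remaining=[) + num + num + num ) ) * id $]
Step 7: reduce E->T. Stack=[( ( ( E] ptr=4 lookahead=) remaining=[) + num + num + num ) ) * id $]
Step 8: shift ). Stack=[( ( ( E )] ptr=5 lookahead=+ remaining=[+ num + num + num ) ) * id $]
Step 9: reduce F->( E ). Stack=[( ( F] ptr=5 lookahead=+ remaining=[+ num + num + num ) ) * id $]
Step 10: reduce T->F. Stack=[( ( T] ptr=5 lookahead=+ remaining=[+ num + num + num ) ) * id $]
Step 11: reduce E->T. Stack=[( ( E] ptr=5 lookahead=+ remaining=[+ num + num + num ) ) * id $]
Step 12: shift +. Stack=[( ( E +] ptr=6 lookahead=num remaining=[num + num + num ) ) * id $]
Step 13: shift num. Stack=[( ( E + num] ptr=7 lookahead=+ remaining=[+ num + num ) ) * id $]
Step 14: reduce F->num. Stack=[( ( E + F] ptr=7 lookahead=+ remaining=[+ num + num ) ) * id $]
Step 15: reduce T->F. Stack=[( ( E + T] ptr=7 lookahead=+ remaining=[+ num + num ) ) * id $]
Step 16: reduce E->E + T. Stack=[( ( E] ptr=7 lookahead=+ remaining=[+ num + num ) ) * id $]
Step 17: shift +. Stack=[( ( E +] ptr=8 lookahead=num remaining=[num + num ) ) * id $]
Step 18: shift num. Stack=[( ( E + num] ptr=9 lookahead=+ remaining=[+ num ) ) * id $]
Step 19: reduce F->num. Stack=[( ( E + F] ptr=9 lookahead=+ remaining=[+ num ) ) * id $]
Step 20: reduce T->F. Stack=[( ( E + T] ptr=9 lookahead=+ remaining=[+ num ) ) * id $]
Step 21: reduce E->E + T. Stack=[( ( E] ptr=9 lookahead=+ remaining=[+ num ) ) * id $]
Step 22: shift +. Stack=[( ( E +] ptr=10 lookahead=num remaining=[num ) ) * id $]
Step 23: shift num. Stack=[( ( E + num] ptr=11 lookahead=) remaining=[) ) * id $]
Step 24: reduce F->num. Stack=[( ( E + F] ptr=11 lookahead=) remaining=[) ) * id $]
Step 25: reduce T->F. Stack=[( ( E + T] ptr=11 lookahead=) remaining=[) ) * id $]
Step 26: reduce E->E + T. Stack=[( ( E] ptr=11 lookahead=) remaining=[) ) * id $]
Step 27: shift ). Stack=[( ( E )] ptr=12 lookahead=) remaining=[) * id $]
Step 28: reduce F->( E ). Stack=[( F] ptr=12 lookahead=) remaining=[) * id $]
Step 29: reduce T->F. Stack=[( T] ptr=12 lookahead=) remaining=[) * id $]
Step 30: reduce E->T. Stack=[( E] ptr=12 lookahead=) remaining=[) * id $]
Step 31: shift ). Stack=[( E )] ptr=13 lookahead=* remaining=[* id $]
Step 32: reduce F->( E ). Stack=[F] ptr=13 lookahead=* remaining=[* id $]
Step 33: reduce T->F. Stack=[T] ptr=13 lookahead=* remaining=[* id $]
Step 34: shift *. Stack=[T *] ptr=14 lookahead=id remaining=[id $]
Step 35: shift id. Stack=[T * id] ptr=15 lookahead=$ remaining=[$]
Step 36: reduce F->id. Stack=[T * F] ptr=15 lookahead=$ remaining=[$]
Step 37: reduce T->T * F. Stack=[T] ptr=15 lookahead=$ remaining=[$]
Step 38: reduce E->T. Stack=[E] ptr=15 lookahead=$ remaining=[$]
Step 39: accept. Stack=[E] ptr=15 lookahead=$ remaining=[$]

Answer: 8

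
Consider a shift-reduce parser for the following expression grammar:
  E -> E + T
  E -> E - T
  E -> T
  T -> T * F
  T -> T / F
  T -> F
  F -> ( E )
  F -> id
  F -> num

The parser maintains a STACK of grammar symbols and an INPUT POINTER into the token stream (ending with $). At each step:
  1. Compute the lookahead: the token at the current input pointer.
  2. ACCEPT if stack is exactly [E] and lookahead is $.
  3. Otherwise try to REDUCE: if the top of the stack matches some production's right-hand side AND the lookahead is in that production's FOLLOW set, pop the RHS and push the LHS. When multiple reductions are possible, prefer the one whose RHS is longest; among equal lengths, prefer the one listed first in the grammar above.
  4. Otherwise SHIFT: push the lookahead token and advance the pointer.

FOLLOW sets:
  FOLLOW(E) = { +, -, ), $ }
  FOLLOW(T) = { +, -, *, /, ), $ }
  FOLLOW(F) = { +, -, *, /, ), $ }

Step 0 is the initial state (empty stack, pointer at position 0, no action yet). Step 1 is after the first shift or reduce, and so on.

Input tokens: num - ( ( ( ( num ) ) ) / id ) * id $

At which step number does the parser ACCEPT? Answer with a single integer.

Answer: 38

Derivation:
Step 1: shift num. Stack=[num] ptr=1 lookahead=- remaining=[- ( ( ( ( num ) ) ) / id ) * id $]
Step 2: reduce F->num. Stack=[F] ptr=1 lookahead=- remaining=[- ( ( ( ( num ) ) ) / id ) * id $]
Step 3: reduce T->F. Stack=[T] ptr=1 lookahead=- remaining=[- ( ( ( ( num ) ) ) / id ) * id $]
Step 4: reduce E->T. Stack=[E] ptr=1 lookahead=- remaining=[- ( ( ( ( num ) ) ) / id ) * id $]
Step 5: shift -. Stack=[E -] ptr=2 lookahead=( remaining=[( ( ( ( num ) ) ) / id ) * id $]
Step 6: shift (. Stack=[E - (] ptr=3 lookahead=( remaining=[( ( ( num ) ) ) / id ) * id $]
Step 7: shift (. Stack=[E - ( (] ptr=4 lookahead=( remaining=[( ( num ) ) ) / id ) * id $]
Step 8: shift (. Stack=[E - ( ( (] ptr=5 lookahead=( remaining=[( num ) ) ) / id ) * id $]
Step 9: shift (. Stack=[E - ( ( ( (] ptr=6 lookahead=num remaining=[num ) ) ) / id ) * id $]
Step 10: shift num. Stack=[E - ( ( ( ( num] ptr=7 lookahead=) remaining=[) ) ) / id ) * id $]
Step 11: reduce F->num. Stack=[E - ( ( ( ( F] ptr=7 lookahead=) remaining=[) ) ) / id ) * id $]
Step 12: reduce T->F. Stack=[E - ( ( ( ( T] ptr=7 lookahead=) remaining=[) ) ) / id ) * id $]
Step 13: reduce E->T. Stack=[E - ( ( ( ( E] ptr=7 lookahead=) remaining=[) ) ) / id ) * id $]
Step 14: shift ). Stack=[E - ( ( ( ( E )] ptr=8 lookahead=) remaining=[) ) / id ) * id $]
Step 15: reduce F->( E ). Stack=[E - ( ( ( F] ptr=8 lookahead=) remaining=[) ) / id ) * id $]
Step 16: reduce T->F. Stack=[E - ( ( ( T] ptr=8 lookahead=) remaining=[) ) / id ) * id $]
Step 17: reduce E->T. Stack=[E - ( ( ( E] ptr=8 lookahead=) remaining=[) ) / id ) * id $]
Step 18: shift ). Stack=[E - ( ( ( E )] ptr=9 lookahead=) remaining=[) / id ) * id $]
Step 19: reduce F->( E ). Stack=[E - ( ( F] ptr=9 lookahead=) remaining=[) / id ) * id $]
Step 20: reduce T->F. Stack=[E - ( ( T] ptr=9 lookahead=) remaining=[) / id ) * id $]
Step 21: reduce E->T. Stack=[E - ( ( E] ptr=9 lookahead=) remaining=[) / id ) * id $]
Step 22: shift ). Stack=[E - ( ( E )] ptr=10 lookahead=/ remaining=[/ id ) * id $]
Step 23: reduce F->( E ). Stack=[E - ( F] ptr=10 lookahead=/ remaining=[/ id ) * id $]
Step 24: reduce T->F. Stack=[E - ( T] ptr=10 lookahead=/ remaining=[/ id ) * id $]
Step 25: shift /. Stack=[E - ( T /] ptr=11 lookahead=id remaining=[id ) * id $]
Step 26: shift id. Stack=[E - ( T / id] ptr=12 lookahead=) remaining=[) * id $]
Step 27: reduce F->id. Stack=[E - ( T / F] ptr=12 lookahead=) remaining=[) * id $]
Step 28: reduce T->T / F. Stack=[E - ( T] ptr=12 lookahead=) remaining=[) * id $]
Step 29: reduce E->T. Stack=[E - ( E] ptr=12 lookahead=) remaining=[) * id $]
Step 30: shift ). Stack=[E - ( E )] ptr=13 lookahead=* remaining=[* id $]
Step 31: reduce F->( E ). Stack=[E - F] ptr=13 lookahead=* remaining=[* id $]
Step 32: reduce T->F. Stack=[E - T] ptr=13 lookahead=* remaining=[* id $]
Step 33: shift *. Stack=[E - T *] ptr=14 lookahead=id remaining=[id $]
Step 34: shift id. Stack=[E - T * id] ptr=15 lookahead=$ remaining=[$]
Step 35: reduce F->id. Stack=[E - T * F] ptr=15 lookahead=$ remaining=[$]
Step 36: reduce T->T * F. Stack=[E - T] ptr=15 lookahead=$ remaining=[$]
Step 37: reduce E->E - T. Stack=[E] ptr=15 lookahead=$ remaining=[$]
Step 38: accept. Stack=[E] ptr=15 lookahead=$ remaining=[$]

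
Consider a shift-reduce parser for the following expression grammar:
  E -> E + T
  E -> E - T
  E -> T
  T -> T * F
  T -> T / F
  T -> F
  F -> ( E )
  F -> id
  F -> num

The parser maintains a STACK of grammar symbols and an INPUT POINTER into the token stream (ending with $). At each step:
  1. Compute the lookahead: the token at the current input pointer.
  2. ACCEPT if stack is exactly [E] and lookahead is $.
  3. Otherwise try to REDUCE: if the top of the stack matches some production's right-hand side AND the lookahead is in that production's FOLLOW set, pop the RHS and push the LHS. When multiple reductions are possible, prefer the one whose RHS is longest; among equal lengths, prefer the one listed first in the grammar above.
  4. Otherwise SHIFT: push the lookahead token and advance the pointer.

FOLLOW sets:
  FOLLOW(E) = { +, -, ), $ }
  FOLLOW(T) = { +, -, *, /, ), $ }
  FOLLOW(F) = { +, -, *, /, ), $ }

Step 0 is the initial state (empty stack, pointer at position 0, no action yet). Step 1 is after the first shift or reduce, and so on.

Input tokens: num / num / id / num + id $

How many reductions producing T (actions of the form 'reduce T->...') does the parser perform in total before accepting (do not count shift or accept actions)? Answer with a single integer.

Answer: 5

Derivation:
Step 1: shift num. Stack=[num] ptr=1 lookahead=/ remaining=[/ num / id / num + id $]
Step 2: reduce F->num. Stack=[F] ptr=1 lookahead=/ remaining=[/ num / id / num + id $]
Step 3: reduce T->F. Stack=[T] ptr=1 lookahead=/ remaining=[/ num / id / num + id $]
Step 4: shift /. Stack=[T /] ptr=2 lookahead=num remaining=[num / id / num + id $]
Step 5: shift num. Stack=[T / num] ptr=3 lookahead=/ remaining=[/ id / num + id $]
Step 6: reduce F->num. Stack=[T / F] ptr=3 lookahead=/ remaining=[/ id / num + id $]
Step 7: reduce T->T / F. Stack=[T] ptr=3 lookahead=/ remaining=[/ id / num + id $]
Step 8: shift /. Stack=[T /] ptr=4 lookahead=id remaining=[id / num + id $]
Step 9: shift id. Stack=[T / id] ptr=5 lookahead=/ remaining=[/ num + id $]
Step 10: reduce F->id. Stack=[T / F] ptr=5 lookahead=/ remaining=[/ num + id $]
Step 11: reduce T->T / F. Stack=[T] ptr=5 lookahead=/ remaining=[/ num + id $]
Step 12: shift /. Stack=[T /] ptr=6 lookahead=num remaining=[num + id $]
Step 13: shift num. Stack=[T / num] ptr=7 lookahead=+ remaining=[+ id $]
Step 14: reduce F->num. Stack=[T / F] ptr=7 lookahead=+ remaining=[+ id $]
Step 15: reduce T->T / F. Stack=[T] ptr=7 lookahead=+ remaining=[+ id $]
Step 16: reduce E->T. Stack=[E] ptr=7 lookahead=+ remaining=[+ id $]
Step 17: shift +. Stack=[E +] ptr=8 lookahead=id remaining=[id $]
Step 18: shift id. Stack=[E + id] ptr=9 lookahead=$ remaining=[$]
Step 19: reduce F->id. Stack=[E + F] ptr=9 lookahead=$ remaining=[$]
Step 20: reduce T->F. Stack=[E + T] ptr=9 lookahead=$ remaining=[$]
Step 21: reduce E->E + T. Stack=[E] ptr=9 lookahead=$ remaining=[$]
Step 22: accept. Stack=[E] ptr=9 lookahead=$ remaining=[$]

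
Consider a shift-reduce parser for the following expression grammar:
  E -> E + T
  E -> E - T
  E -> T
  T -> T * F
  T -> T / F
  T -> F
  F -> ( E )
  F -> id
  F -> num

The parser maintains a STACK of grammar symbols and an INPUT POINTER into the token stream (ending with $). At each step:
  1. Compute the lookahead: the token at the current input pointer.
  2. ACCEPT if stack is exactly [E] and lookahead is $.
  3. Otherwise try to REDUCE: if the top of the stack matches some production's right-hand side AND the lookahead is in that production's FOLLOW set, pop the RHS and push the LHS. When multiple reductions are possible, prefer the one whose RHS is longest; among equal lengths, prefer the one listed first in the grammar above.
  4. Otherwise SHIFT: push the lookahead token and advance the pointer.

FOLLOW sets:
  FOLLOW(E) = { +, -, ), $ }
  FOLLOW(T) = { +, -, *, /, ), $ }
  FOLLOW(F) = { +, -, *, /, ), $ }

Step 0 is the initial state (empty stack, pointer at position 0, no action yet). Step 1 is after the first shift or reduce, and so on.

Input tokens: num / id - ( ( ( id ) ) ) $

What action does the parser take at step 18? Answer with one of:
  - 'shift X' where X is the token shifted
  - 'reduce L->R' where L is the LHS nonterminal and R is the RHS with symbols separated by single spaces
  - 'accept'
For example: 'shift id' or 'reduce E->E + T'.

Answer: reduce F->( E )

Derivation:
Step 1: shift num. Stack=[num] ptr=1 lookahead=/ remaining=[/ id - ( ( ( id ) ) ) $]
Step 2: reduce F->num. Stack=[F] ptr=1 lookahead=/ remaining=[/ id - ( ( ( id ) ) ) $]
Step 3: reduce T->F. Stack=[T] ptr=1 lookahead=/ remaining=[/ id - ( ( ( id ) ) ) $]
Step 4: shift /. Stack=[T /] ptr=2 lookahead=id remaining=[id - ( ( ( id ) ) ) $]
Step 5: shift id. Stack=[T / id] ptr=3 lookahead=- remaining=[- ( ( ( id ) ) ) $]
Step 6: reduce F->id. Stack=[T / F] ptr=3 lookahead=- remaining=[- ( ( ( id ) ) ) $]
Step 7: reduce T->T / F. Stack=[T] ptr=3 lookahead=- remaining=[- ( ( ( id ) ) ) $]
Step 8: reduce E->T. Stack=[E] ptr=3 lookahead=- remaining=[- ( ( ( id ) ) ) $]
Step 9: shift -. Stack=[E -] ptr=4 lookahead=( remaining=[( ( ( id ) ) ) $]
Step 10: shift (. Stack=[E - (] ptr=5 lookahead=( remaining=[( ( id ) ) ) $]
Step 11: shift (. Stack=[E - ( (] ptr=6 lookahead=( remaining=[( id ) ) ) $]
Step 12: shift (. Stack=[E - ( ( (] ptr=7 lookahead=id remaining=[id ) ) ) $]
Step 13: shift id. Stack=[E - ( ( ( id] ptr=8 lookahead=) remaining=[) ) ) $]
Step 14: reduce F->id. Stack=[E - ( ( ( F] ptr=8 lookahead=) remaining=[) ) ) $]
Step 15: reduce T->F. Stack=[E - ( ( ( T] ptr=8 lookahead=) remaining=[) ) ) $]
Step 16: reduce E->T. Stack=[E - ( ( ( E] ptr=8 lookahead=) remaining=[) ) ) $]
Step 17: shift ). Stack=[E - ( ( ( E )] ptr=9 lookahead=) remaining=[) ) $]
Step 18: reduce F->( E ). Stack=[E - ( ( F] ptr=9 lookahead=) remaining=[) ) $]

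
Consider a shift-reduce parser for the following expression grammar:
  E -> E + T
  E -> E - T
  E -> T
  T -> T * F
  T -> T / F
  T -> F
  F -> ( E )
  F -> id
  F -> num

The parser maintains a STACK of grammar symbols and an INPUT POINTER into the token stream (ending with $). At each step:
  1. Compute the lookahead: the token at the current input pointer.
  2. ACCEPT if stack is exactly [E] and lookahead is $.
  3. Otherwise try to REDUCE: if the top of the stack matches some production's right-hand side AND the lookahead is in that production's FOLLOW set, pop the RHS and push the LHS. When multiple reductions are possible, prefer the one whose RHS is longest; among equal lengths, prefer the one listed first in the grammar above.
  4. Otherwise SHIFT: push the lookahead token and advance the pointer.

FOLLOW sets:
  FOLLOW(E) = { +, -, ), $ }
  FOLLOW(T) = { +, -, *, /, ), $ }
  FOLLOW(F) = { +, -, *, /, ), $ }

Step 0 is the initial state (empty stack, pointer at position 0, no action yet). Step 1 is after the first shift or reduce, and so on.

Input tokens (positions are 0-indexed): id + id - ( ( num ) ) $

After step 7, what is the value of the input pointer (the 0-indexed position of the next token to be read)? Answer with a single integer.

Answer: 3

Derivation:
Step 1: shift id. Stack=[id] ptr=1 lookahead=+ remaining=[+ id - ( ( num ) ) $]
Step 2: reduce F->id. Stack=[F] ptr=1 lookahead=+ remaining=[+ id - ( ( num ) ) $]
Step 3: reduce T->F. Stack=[T] ptr=1 lookahead=+ remaining=[+ id - ( ( num ) ) $]
Step 4: reduce E->T. Stack=[E] ptr=1 lookahead=+ remaining=[+ id - ( ( num ) ) $]
Step 5: shift +. Stack=[E +] ptr=2 lookahead=id remaining=[id - ( ( num ) ) $]
Step 6: shift id. Stack=[E + id] ptr=3 lookahead=- remaining=[- ( ( num ) ) $]
Step 7: reduce F->id. Stack=[E + F] ptr=3 lookahead=- remaining=[- ( ( num ) ) $]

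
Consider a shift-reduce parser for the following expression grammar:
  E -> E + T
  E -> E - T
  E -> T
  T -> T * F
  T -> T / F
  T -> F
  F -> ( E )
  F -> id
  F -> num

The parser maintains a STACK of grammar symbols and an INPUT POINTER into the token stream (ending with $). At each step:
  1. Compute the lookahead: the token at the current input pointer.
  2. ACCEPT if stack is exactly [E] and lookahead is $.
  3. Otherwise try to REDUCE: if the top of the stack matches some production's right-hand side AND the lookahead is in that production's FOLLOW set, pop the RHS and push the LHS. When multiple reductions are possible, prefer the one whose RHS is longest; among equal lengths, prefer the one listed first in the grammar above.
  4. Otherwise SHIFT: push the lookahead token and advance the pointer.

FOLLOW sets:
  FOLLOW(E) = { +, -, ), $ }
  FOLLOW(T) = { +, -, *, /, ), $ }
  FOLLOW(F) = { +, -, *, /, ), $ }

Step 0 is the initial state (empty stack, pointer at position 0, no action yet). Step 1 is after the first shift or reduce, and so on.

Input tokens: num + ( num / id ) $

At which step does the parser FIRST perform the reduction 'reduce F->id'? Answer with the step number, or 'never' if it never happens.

Step 1: shift num. Stack=[num] ptr=1 lookahead=+ remaining=[+ ( num / id ) $]
Step 2: reduce F->num. Stack=[F] ptr=1 lookahead=+ remaining=[+ ( num / id ) $]
Step 3: reduce T->F. Stack=[T] ptr=1 lookahead=+ remaining=[+ ( num / id ) $]
Step 4: reduce E->T. Stack=[E] ptr=1 lookahead=+ remaining=[+ ( num / id ) $]
Step 5: shift +. Stack=[E +] ptr=2 lookahead=( remaining=[( num / id ) $]
Step 6: shift (. Stack=[E + (] ptr=3 lookahead=num remaining=[num / id ) $]
Step 7: shift num. Stack=[E + ( num] ptr=4 lookahead=/ remaining=[/ id ) $]
Step 8: reduce F->num. Stack=[E + ( F] ptr=4 lookahead=/ remaining=[/ id ) $]
Step 9: reduce T->F. Stack=[E + ( T] ptr=4 lookahead=/ remaining=[/ id ) $]
Step 10: shift /. Stack=[E + ( T /] ptr=5 lookahead=id remaining=[id ) $]
Step 11: shift id. Stack=[E + ( T / id] ptr=6 lookahead=) remaining=[) $]
Step 12: reduce F->id. Stack=[E + ( T / F] ptr=6 lookahead=) remaining=[) $]

Answer: 12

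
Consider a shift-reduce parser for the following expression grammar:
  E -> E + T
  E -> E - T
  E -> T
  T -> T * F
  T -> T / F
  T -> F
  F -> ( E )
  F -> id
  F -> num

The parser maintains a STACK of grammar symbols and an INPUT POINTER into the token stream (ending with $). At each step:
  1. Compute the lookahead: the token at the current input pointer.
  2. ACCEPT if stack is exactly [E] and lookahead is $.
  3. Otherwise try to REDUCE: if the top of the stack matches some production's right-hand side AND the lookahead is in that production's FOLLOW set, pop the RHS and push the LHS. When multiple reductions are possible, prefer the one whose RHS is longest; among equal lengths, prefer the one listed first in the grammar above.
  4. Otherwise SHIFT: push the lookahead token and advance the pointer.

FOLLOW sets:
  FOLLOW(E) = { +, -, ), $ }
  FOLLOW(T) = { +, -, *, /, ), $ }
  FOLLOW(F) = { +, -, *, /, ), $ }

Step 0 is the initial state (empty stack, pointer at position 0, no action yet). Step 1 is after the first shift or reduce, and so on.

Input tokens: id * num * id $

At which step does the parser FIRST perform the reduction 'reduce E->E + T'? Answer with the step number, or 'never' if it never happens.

Answer: never

Derivation:
Step 1: shift id. Stack=[id] ptr=1 lookahead=* remaining=[* num * id $]
Step 2: reduce F->id. Stack=[F] ptr=1 lookahead=* remaining=[* num * id $]
Step 3: reduce T->F. Stack=[T] ptr=1 lookahead=* remaining=[* num * id $]
Step 4: shift *. Stack=[T *] ptr=2 lookahead=num remaining=[num * id $]
Step 5: shift num. Stack=[T * num] ptr=3 lookahead=* remaining=[* id $]
Step 6: reduce F->num. Stack=[T * F] ptr=3 lookahead=* remaining=[* id $]
Step 7: reduce T->T * F. Stack=[T] ptr=3 lookahead=* remaining=[* id $]
Step 8: shift *. Stack=[T *] ptr=4 lookahead=id remaining=[id $]
Step 9: shift id. Stack=[T * id] ptr=5 lookahead=$ remaining=[$]
Step 10: reduce F->id. Stack=[T * F] ptr=5 lookahead=$ remaining=[$]
Step 11: reduce T->T * F. Stack=[T] ptr=5 lookahead=$ remaining=[$]
Step 12: reduce E->T. Stack=[E] ptr=5 lookahead=$ remaining=[$]
Step 13: accept. Stack=[E] ptr=5 lookahead=$ remaining=[$]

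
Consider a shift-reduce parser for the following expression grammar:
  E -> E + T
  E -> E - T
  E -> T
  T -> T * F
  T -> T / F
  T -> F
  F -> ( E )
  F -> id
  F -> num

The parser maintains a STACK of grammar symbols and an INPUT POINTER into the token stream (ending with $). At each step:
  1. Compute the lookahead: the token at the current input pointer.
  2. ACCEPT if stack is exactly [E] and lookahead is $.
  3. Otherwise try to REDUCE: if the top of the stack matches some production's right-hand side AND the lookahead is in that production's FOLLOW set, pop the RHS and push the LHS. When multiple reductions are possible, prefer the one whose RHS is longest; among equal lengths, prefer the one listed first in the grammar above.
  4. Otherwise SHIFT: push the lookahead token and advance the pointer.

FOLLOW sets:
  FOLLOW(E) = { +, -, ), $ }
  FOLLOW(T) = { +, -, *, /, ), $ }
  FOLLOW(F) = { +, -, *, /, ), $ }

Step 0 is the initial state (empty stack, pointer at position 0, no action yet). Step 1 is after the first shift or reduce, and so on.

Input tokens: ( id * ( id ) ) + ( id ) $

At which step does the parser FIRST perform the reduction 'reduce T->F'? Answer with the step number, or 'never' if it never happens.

Answer: 4

Derivation:
Step 1: shift (. Stack=[(] ptr=1 lookahead=id remaining=[id * ( id ) ) + ( id ) $]
Step 2: shift id. Stack=[( id] ptr=2 lookahead=* remaining=[* ( id ) ) + ( id ) $]
Step 3: reduce F->id. Stack=[( F] ptr=2 lookahead=* remaining=[* ( id ) ) + ( id ) $]
Step 4: reduce T->F. Stack=[( T] ptr=2 lookahead=* remaining=[* ( id ) ) + ( id ) $]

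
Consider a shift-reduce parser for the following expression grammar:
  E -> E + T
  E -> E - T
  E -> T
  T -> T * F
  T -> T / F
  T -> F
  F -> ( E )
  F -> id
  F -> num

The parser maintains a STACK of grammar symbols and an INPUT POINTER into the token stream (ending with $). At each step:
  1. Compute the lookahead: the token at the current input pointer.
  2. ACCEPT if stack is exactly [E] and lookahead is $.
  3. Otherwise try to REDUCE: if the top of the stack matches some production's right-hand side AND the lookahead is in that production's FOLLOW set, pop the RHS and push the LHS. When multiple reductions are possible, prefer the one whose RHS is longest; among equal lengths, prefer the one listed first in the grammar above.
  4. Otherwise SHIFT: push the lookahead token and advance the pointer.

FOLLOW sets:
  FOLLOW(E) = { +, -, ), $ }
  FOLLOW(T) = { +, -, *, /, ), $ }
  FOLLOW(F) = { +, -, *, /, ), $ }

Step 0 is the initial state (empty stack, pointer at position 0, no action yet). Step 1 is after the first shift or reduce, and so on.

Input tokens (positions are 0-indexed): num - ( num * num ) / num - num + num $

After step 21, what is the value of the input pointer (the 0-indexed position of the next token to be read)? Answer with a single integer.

Answer: 9

Derivation:
Step 1: shift num. Stack=[num] ptr=1 lookahead=- remaining=[- ( num * num ) / num - num + num $]
Step 2: reduce F->num. Stack=[F] ptr=1 lookahead=- remaining=[- ( num * num ) / num - num + num $]
Step 3: reduce T->F. Stack=[T] ptr=1 lookahead=- remaining=[- ( num * num ) / num - num + num $]
Step 4: reduce E->T. Stack=[E] ptr=1 lookahead=- remaining=[- ( num * num ) / num - num + num $]
Step 5: shift -. Stack=[E -] ptr=2 lookahead=( remaining=[( num * num ) / num - num + num $]
Step 6: shift (. Stack=[E - (] ptr=3 lookahead=num remaining=[num * num ) / num - num + num $]
Step 7: shift num. Stack=[E - ( num] ptr=4 lookahead=* remaining=[* num ) / num - num + num $]
Step 8: reduce F->num. Stack=[E - ( F] ptr=4 lookahead=* remaining=[* num ) / num - num + num $]
Step 9: reduce T->F. Stack=[E - ( T] ptr=4 lookahead=* remaining=[* num ) / num - num + num $]
Step 10: shift *. Stack=[E - ( T *] ptr=5 lookahead=num remaining=[num ) / num - num + num $]
Step 11: shift num. Stack=[E - ( T * num] ptr=6 lookahead=) remaining=[) / num - num + num $]
Step 12: reduce F->num. Stack=[E - ( T * F] ptr=6 lookahead=) remaining=[) / num - num + num $]
Step 13: reduce T->T * F. Stack=[E - ( T] ptr=6 lookahead=) remaining=[) / num - num + num $]
Step 14: reduce E->T. Stack=[E - ( E] ptr=6 lookahead=) remaining=[) / num - num + num $]
Step 15: shift ). Stack=[E - ( E )] ptr=7 lookahead=/ remaining=[/ num - num + num $]
Step 16: reduce F->( E ). Stack=[E - F] ptr=7 lookahead=/ remaining=[/ num - num + num $]
Step 17: reduce T->F. Stack=[E - T] ptr=7 lookahead=/ remaining=[/ num - num + num $]
Step 18: shift /. Stack=[E - T /] ptr=8 lookahead=num remaining=[num - num + num $]
Step 19: shift num. Stack=[E - T / num] ptr=9 lookahead=- remaining=[- num + num $]
Step 20: reduce F->num. Stack=[E - T / F] ptr=9 lookahead=- remaining=[- num + num $]
Step 21: reduce T->T / F. Stack=[E - T] ptr=9 lookahead=- remaining=[- num + num $]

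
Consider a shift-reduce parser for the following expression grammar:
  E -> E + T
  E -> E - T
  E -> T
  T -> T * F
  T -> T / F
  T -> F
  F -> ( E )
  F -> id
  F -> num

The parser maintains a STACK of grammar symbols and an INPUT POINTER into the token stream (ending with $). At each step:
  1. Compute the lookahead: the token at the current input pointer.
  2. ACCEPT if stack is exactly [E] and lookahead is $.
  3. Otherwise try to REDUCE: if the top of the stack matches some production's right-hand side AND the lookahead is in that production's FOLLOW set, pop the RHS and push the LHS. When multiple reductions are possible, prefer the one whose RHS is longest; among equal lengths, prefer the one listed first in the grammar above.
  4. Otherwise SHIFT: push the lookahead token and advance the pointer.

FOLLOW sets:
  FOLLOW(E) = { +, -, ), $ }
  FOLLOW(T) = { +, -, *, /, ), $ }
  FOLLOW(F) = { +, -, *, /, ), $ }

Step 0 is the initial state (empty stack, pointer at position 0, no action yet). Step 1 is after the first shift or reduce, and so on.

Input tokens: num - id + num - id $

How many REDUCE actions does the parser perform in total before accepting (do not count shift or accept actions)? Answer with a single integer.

Answer: 12

Derivation:
Step 1: shift num. Stack=[num] ptr=1 lookahead=- remaining=[- id + num - id $]
Step 2: reduce F->num. Stack=[F] ptr=1 lookahead=- remaining=[- id + num - id $]
Step 3: reduce T->F. Stack=[T] ptr=1 lookahead=- remaining=[- id + num - id $]
Step 4: reduce E->T. Stack=[E] ptr=1 lookahead=- remaining=[- id + num - id $]
Step 5: shift -. Stack=[E -] ptr=2 lookahead=id remaining=[id + num - id $]
Step 6: shift id. Stack=[E - id] ptr=3 lookahead=+ remaining=[+ num - id $]
Step 7: reduce F->id. Stack=[E - F] ptr=3 lookahead=+ remaining=[+ num - id $]
Step 8: reduce T->F. Stack=[E - T] ptr=3 lookahead=+ remaining=[+ num - id $]
Step 9: reduce E->E - T. Stack=[E] ptr=3 lookahead=+ remaining=[+ num - id $]
Step 10: shift +. Stack=[E +] ptr=4 lookahead=num remaining=[num - id $]
Step 11: shift num. Stack=[E + num] ptr=5 lookahead=- remaining=[- id $]
Step 12: reduce F->num. Stack=[E + F] ptr=5 lookahead=- remaining=[- id $]
Step 13: reduce T->F. Stack=[E + T] ptr=5 lookahead=- remaining=[- id $]
Step 14: reduce E->E + T. Stack=[E] ptr=5 lookahead=- remaining=[- id $]
Step 15: shift -. Stack=[E -] ptr=6 lookahead=id remaining=[id $]
Step 16: shift id. Stack=[E - id] ptr=7 lookahead=$ remaining=[$]
Step 17: reduce F->id. Stack=[E - F] ptr=7 lookahead=$ remaining=[$]
Step 18: reduce T->F. Stack=[E - T] ptr=7 lookahead=$ remaining=[$]
Step 19: reduce E->E - T. Stack=[E] ptr=7 lookahead=$ remaining=[$]
Step 20: accept. Stack=[E] ptr=7 lookahead=$ remaining=[$]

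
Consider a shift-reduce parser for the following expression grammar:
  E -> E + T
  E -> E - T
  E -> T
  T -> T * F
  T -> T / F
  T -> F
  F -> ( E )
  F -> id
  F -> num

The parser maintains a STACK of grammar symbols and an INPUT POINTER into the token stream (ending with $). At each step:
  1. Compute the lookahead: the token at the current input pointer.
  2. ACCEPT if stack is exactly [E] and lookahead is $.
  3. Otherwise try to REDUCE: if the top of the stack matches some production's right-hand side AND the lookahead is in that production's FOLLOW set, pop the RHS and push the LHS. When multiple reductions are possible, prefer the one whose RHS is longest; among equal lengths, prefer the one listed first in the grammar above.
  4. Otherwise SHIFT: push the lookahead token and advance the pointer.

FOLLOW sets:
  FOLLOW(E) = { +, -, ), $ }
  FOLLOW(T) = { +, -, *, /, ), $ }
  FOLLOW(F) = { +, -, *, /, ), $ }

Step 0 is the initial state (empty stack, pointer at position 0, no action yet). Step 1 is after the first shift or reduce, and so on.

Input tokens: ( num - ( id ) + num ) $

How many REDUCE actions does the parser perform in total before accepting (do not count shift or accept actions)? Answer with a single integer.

Answer: 15

Derivation:
Step 1: shift (. Stack=[(] ptr=1 lookahead=num remaining=[num - ( id ) + num ) $]
Step 2: shift num. Stack=[( num] ptr=2 lookahead=- remaining=[- ( id ) + num ) $]
Step 3: reduce F->num. Stack=[( F] ptr=2 lookahead=- remaining=[- ( id ) + num ) $]
Step 4: reduce T->F. Stack=[( T] ptr=2 lookahead=- remaining=[- ( id ) + num ) $]
Step 5: reduce E->T. Stack=[( E] ptr=2 lookahead=- remaining=[- ( id ) + num ) $]
Step 6: shift -. Stack=[( E -] ptr=3 lookahead=( remaining=[( id ) + num ) $]
Step 7: shift (. Stack=[( E - (] ptr=4 lookahead=id remaining=[id ) + num ) $]
Step 8: shift id. Stack=[( E - ( id] ptr=5 lookahead=) remaining=[) + num ) $]
Step 9: reduce F->id. Stack=[( E - ( F] ptr=5 lookahead=) remaining=[) + num ) $]
Step 10: reduce T->F. Stack=[( E - ( T] ptr=5 lookahead=) remaining=[) + num ) $]
Step 11: reduce E->T. Stack=[( E - ( E] ptr=5 lookahead=) remaining=[) + num ) $]
Step 12: shift ). Stack=[( E - ( E )] ptr=6 lookahead=+ remaining=[+ num ) $]
Step 13: reduce F->( E ). Stack=[( E - F] ptr=6 lookahead=+ remaining=[+ num ) $]
Step 14: reduce T->F. Stack=[( E - T] ptr=6 lookahead=+ remaining=[+ num ) $]
Step 15: reduce E->E - T. Stack=[( E] ptr=6 lookahead=+ remaining=[+ num ) $]
Step 16: shift +. Stack=[( E +] ptr=7 lookahead=num remaining=[num ) $]
Step 17: shift num. Stack=[( E + num] ptr=8 lookahead=) remaining=[) $]
Step 18: reduce F->num. Stack=[( E + F] ptr=8 lookahead=) remaining=[) $]
Step 19: reduce T->F. Stack=[( E + T] ptr=8 lookahead=) remaining=[) $]
Step 20: reduce E->E + T. Stack=[( E] ptr=8 lookahead=) remaining=[) $]
Step 21: shift ). Stack=[( E )] ptr=9 lookahead=$ remaining=[$]
Step 22: reduce F->( E ). Stack=[F] ptr=9 lookahead=$ remaining=[$]
Step 23: reduce T->F. Stack=[T] ptr=9 lookahead=$ remaining=[$]
Step 24: reduce E->T. Stack=[E] ptr=9 lookahead=$ remaining=[$]
Step 25: accept. Stack=[E] ptr=9 lookahead=$ remaining=[$]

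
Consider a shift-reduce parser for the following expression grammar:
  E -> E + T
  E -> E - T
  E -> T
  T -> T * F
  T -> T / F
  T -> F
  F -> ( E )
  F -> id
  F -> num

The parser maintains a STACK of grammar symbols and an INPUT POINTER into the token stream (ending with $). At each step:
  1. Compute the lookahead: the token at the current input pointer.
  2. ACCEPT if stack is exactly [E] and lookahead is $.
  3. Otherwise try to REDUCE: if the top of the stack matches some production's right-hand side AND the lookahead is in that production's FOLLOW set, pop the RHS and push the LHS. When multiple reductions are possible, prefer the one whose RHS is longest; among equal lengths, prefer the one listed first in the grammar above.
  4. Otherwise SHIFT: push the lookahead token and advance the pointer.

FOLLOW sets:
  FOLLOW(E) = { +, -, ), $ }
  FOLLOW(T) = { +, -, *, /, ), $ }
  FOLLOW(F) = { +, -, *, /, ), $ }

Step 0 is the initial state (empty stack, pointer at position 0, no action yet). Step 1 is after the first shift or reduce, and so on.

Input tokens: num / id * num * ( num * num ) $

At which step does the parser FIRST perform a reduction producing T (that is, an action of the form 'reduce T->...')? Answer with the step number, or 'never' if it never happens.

Answer: 3

Derivation:
Step 1: shift num. Stack=[num] ptr=1 lookahead=/ remaining=[/ id * num * ( num * num ) $]
Step 2: reduce F->num. Stack=[F] ptr=1 lookahead=/ remaining=[/ id * num * ( num * num ) $]
Step 3: reduce T->F. Stack=[T] ptr=1 lookahead=/ remaining=[/ id * num * ( num * num ) $]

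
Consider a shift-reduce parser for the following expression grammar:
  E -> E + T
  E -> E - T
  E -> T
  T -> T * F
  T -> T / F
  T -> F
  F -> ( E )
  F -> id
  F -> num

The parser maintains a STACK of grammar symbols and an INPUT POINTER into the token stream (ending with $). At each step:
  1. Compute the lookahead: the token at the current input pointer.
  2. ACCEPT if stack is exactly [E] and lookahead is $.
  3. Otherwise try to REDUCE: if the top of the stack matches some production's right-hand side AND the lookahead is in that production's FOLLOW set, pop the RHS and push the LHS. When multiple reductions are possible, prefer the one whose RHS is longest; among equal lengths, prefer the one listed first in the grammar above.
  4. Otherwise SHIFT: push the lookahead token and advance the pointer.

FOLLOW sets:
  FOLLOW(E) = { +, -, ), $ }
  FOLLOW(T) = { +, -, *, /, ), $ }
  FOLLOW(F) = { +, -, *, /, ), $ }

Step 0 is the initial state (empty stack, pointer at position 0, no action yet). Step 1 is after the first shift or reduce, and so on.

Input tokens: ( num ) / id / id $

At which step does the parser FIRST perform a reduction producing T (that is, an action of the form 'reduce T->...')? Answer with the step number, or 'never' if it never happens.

Step 1: shift (. Stack=[(] ptr=1 lookahead=num remaining=[num ) / id / id $]
Step 2: shift num. Stack=[( num] ptr=2 lookahead=) remaining=[) / id / id $]
Step 3: reduce F->num. Stack=[( F] ptr=2 lookahead=) remaining=[) / id / id $]
Step 4: reduce T->F. Stack=[( T] ptr=2 lookahead=) remaining=[) / id / id $]

Answer: 4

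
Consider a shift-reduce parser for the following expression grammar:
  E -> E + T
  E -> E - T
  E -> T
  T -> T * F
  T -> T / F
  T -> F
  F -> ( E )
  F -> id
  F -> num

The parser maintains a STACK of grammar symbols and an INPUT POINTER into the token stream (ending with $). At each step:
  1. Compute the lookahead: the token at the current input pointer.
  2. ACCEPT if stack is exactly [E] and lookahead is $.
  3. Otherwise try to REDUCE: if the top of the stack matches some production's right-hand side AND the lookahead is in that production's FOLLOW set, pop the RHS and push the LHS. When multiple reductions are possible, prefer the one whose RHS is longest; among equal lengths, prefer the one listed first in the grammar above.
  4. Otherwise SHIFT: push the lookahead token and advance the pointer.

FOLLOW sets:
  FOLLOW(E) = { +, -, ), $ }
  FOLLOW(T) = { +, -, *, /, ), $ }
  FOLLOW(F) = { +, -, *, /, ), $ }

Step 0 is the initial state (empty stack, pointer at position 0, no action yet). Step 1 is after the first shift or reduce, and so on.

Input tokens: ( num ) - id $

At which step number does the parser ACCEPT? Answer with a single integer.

Step 1: shift (. Stack=[(] ptr=1 lookahead=num remaining=[num ) - id $]
Step 2: shift num. Stack=[( num] ptr=2 lookahead=) remaining=[) - id $]
Step 3: reduce F->num. Stack=[( F] ptr=2 lookahead=) remaining=[) - id $]
Step 4: reduce T->F. Stack=[( T] ptr=2 lookahead=) remaining=[) - id $]
Step 5: reduce E->T. Stack=[( E] ptr=2 lookahead=) remaining=[) - id $]
Step 6: shift ). Stack=[( E )] ptr=3 lookahead=- remaining=[- id $]
Step 7: reduce F->( E ). Stack=[F] ptr=3 lookahead=- remaining=[- id $]
Step 8: reduce T->F. Stack=[T] ptr=3 lookahead=- remaining=[- id $]
Step 9: reduce E->T. Stack=[E] ptr=3 lookahead=- remaining=[- id $]
Step 10: shift -. Stack=[E -] ptr=4 lookahead=id remaining=[id $]
Step 11: shift id. Stack=[E - id] ptr=5 lookahead=$ remaining=[$]
Step 12: reduce F->id. Stack=[E - F] ptr=5 lookahead=$ remaining=[$]
Step 13: reduce T->F. Stack=[E - T] ptr=5 lookahead=$ remaining=[$]
Step 14: reduce E->E - T. Stack=[E] ptr=5 lookahead=$ remaining=[$]
Step 15: accept. Stack=[E] ptr=5 lookahead=$ remaining=[$]

Answer: 15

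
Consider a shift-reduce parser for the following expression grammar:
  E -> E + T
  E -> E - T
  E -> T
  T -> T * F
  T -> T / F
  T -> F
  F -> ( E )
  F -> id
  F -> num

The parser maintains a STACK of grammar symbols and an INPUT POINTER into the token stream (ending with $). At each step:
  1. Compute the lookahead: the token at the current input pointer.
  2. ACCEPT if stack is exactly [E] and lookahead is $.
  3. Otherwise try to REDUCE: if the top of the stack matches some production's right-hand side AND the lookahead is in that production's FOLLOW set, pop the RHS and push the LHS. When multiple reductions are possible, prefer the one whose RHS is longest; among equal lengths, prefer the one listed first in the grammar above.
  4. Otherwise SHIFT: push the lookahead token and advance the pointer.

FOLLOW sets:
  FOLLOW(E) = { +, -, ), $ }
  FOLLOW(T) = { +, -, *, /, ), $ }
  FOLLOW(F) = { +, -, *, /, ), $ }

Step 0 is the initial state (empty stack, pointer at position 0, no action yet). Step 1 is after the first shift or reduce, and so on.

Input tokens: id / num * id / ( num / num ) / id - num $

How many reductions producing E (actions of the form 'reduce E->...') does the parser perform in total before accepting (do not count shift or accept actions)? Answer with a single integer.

Step 1: shift id. Stack=[id] ptr=1 lookahead=/ remaining=[/ num * id / ( num / num ) / id - num $]
Step 2: reduce F->id. Stack=[F] ptr=1 lookahead=/ remaining=[/ num * id / ( num / num ) / id - num $]
Step 3: reduce T->F. Stack=[T] ptr=1 lookahead=/ remaining=[/ num * id / ( num / num ) / id - num $]
Step 4: shift /. Stack=[T /] ptr=2 lookahead=num remaining=[num * id / ( num / num ) / id - num $]
Step 5: shift num. Stack=[T / num] ptr=3 lookahead=* remaining=[* id / ( num / num ) / id - num $]
Step 6: reduce F->num. Stack=[T / F] ptr=3 lookahead=* remaining=[* id / ( num / num ) / id - num $]
Step 7: reduce T->T / F. Stack=[T] ptr=3 lookahead=* remaining=[* id / ( num / num ) / id - num $]
Step 8: shift *. Stack=[T *] ptr=4 lookahead=id remaining=[id / ( num / num ) / id - num $]
Step 9: shift id. Stack=[T * id] ptr=5 lookahead=/ remaining=[/ ( num / num ) / id - num $]
Step 10: reduce F->id. Stack=[T * F] ptr=5 lookahead=/ remaining=[/ ( num / num ) / id - num $]
Step 11: reduce T->T * F. Stack=[T] ptr=5 lookahead=/ remaining=[/ ( num / num ) / id - num $]
Step 12: shift /. Stack=[T /] ptr=6 lookahead=( remaining=[( num / num ) / id - num $]
Step 13: shift (. Stack=[T / (] ptr=7 lookahead=num remaining=[num / num ) / id - num $]
Step 14: shift num. Stack=[T / ( num] ptr=8 lookahead=/ remaining=[/ num ) / id - num $]
Step 15: reduce F->num. Stack=[T / ( F] ptr=8 lookahead=/ remaining=[/ num ) / id - num $]
Step 16: reduce T->F. Stack=[T / ( T] ptr=8 lookahead=/ remaining=[/ num ) / id - num $]
Step 17: shift /. Stack=[T / ( T /] ptr=9 lookahead=num remaining=[num ) / id - num $]
Step 18: shift num. Stack=[T / ( T / num] ptr=10 lookahead=) remaining=[) / id - num $]
Step 19: reduce F->num. Stack=[T / ( T / F] ptr=10 lookahead=) remaining=[) / id - num $]
Step 20: reduce T->T / F. Stack=[T / ( T] ptr=10 lookahead=) remaining=[) / id - num $]
Step 21: reduce E->T. Stack=[T / ( E] ptr=10 lookahead=) remaining=[) / id - num $]
Step 22: shift ). Stack=[T / ( E )] ptr=11 lookahead=/ remaining=[/ id - num $]
Step 23: reduce F->( E ). Stack=[T / F] ptr=11 lookahead=/ remaining=[/ id - num $]
Step 24: reduce T->T / F. Stack=[T] ptr=11 lookahead=/ remaining=[/ id - num $]
Step 25: shift /. Stack=[T /] ptr=12 lookahead=id remaining=[id - num $]
Step 26: shift id. Stack=[T / id] ptr=13 lookahead=- remaining=[- num $]
Step 27: reduce F->id. Stack=[T / F] ptr=13 lookahead=- remaining=[- num $]
Step 28: reduce T->T / F. Stack=[T] ptr=13 lookahead=- remaining=[- num $]
Step 29: reduce E->T. Stack=[E] ptr=13 lookahead=- remaining=[- num $]
Step 30: shift -. Stack=[E -] ptr=14 lookahead=num remaining=[num $]
Step 31: shift num. Stack=[E - num] ptr=15 lookahead=$ remaining=[$]
Step 32: reduce F->num. Stack=[E - F] ptr=15 lookahead=$ remaining=[$]
Step 33: reduce T->F. Stack=[E - T] ptr=15 lookahead=$ remaining=[$]
Step 34: reduce E->E - T. Stack=[E] ptr=15 lookahead=$ remaining=[$]
Step 35: accept. Stack=[E] ptr=15 lookahead=$ remaining=[$]

Answer: 3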